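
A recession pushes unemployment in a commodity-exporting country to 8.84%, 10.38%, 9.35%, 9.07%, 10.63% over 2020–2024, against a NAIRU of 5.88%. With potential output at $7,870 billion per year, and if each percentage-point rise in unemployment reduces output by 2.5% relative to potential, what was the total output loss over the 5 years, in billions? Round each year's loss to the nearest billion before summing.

$3,713 billion

Year 2020: gap = -2.5 × (8.84 - 5.88) = -7.4%, loss ≈ 7870 × 7.4/100 ≈ 582.
Year 2021: gap = -2.5 × (10.38 - 5.88) = -11.25%, loss ≈ 7870 × 11.25/100 ≈ 885.
Year 2022: gap = -2.5 × (9.35 - 5.88) = -8.675%, loss ≈ 7870 × 8.675/100 ≈ 683.
Year 2023: gap = -2.5 × (9.07 - 5.88) = -7.975%, loss ≈ 7870 × 7.975/100 ≈ 628.
Year 2024: gap = -2.5 × (10.63 - 5.88) = -11.875%, loss ≈ 7870 × 11.875/100 ≈ 935.
Total lost output = 582 + 885 + 683 + 628 + 935 = 3713 billion.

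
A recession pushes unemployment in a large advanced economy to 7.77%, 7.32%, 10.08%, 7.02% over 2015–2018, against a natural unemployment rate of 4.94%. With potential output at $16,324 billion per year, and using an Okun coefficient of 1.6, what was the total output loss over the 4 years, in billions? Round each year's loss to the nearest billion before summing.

$3,246 billion

Year 2015: gap = -1.6 × (7.77 - 4.94) = -4.528%, loss ≈ 16324 × 4.528/100 ≈ 739.
Year 2016: gap = -1.6 × (7.32 - 4.94) = -3.808%, loss ≈ 16324 × 3.808/100 ≈ 622.
Year 2017: gap = -1.6 × (10.08 - 4.94) = -8.224%, loss ≈ 16324 × 8.224/100 ≈ 1342.
Year 2018: gap = -1.6 × (7.02 - 4.94) = -3.328%, loss ≈ 16324 × 3.328/100 ≈ 543.
Total lost output = 739 + 622 + 1342 + 543 = 3246 billion.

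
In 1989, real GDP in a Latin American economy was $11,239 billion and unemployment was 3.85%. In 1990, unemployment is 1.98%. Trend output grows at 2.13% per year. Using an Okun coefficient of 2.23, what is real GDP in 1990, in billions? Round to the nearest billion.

Δu = 1.98 - 3.85 = -1.87 points.
Okun's law (growth form): g_Y = g_Y* - β × Δu = 2.13 - 2.23 × (-1.87) = 2.13 + 4.1701 = 6.3001%.
Real GDP in the next year = 11239 × (1 + 6.3001/100) = 11239 × 1.063001 ≈ 11947 billion.

$11,947 billion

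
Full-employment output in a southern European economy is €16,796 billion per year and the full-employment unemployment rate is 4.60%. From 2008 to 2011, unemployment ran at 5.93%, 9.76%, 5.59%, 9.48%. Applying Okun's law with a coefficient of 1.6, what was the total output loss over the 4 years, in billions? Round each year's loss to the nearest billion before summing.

Year 2008: gap = -1.6 × (5.93 - 4.6) = -2.128%, loss ≈ 16796 × 2.128/100 ≈ 357.
Year 2009: gap = -1.6 × (9.76 - 4.6) = -8.256%, loss ≈ 16796 × 8.256/100 ≈ 1387.
Year 2010: gap = -1.6 × (5.59 - 4.6) = -1.584%, loss ≈ 16796 × 1.584/100 ≈ 266.
Year 2011: gap = -1.6 × (9.48 - 4.6) = -7.808%, loss ≈ 16796 × 7.808/100 ≈ 1311.
Total lost output = 357 + 1387 + 266 + 1311 = 3321 billion.

€3,321 billion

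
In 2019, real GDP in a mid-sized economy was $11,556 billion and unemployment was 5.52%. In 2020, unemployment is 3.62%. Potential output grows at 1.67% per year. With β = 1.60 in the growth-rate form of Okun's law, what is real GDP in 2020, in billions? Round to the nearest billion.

$12,100 billion

Δu = 3.62 - 5.52 = -1.9 points.
Okun's law (growth form): g_Y = g_Y* - β × Δu = 1.67 - 1.60 × (-1.90) = 1.67 + 3.04 = 4.71%.
Real GDP in the next year = 11556 × (1 + 4.71/100) = 11556 × 1.0471 ≈ 12100 billion.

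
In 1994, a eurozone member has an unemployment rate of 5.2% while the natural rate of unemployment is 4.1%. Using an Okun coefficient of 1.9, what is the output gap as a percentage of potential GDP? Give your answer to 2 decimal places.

The unemployment gap is 5.2 - 4.1 = 1.1 percentage points.
Okun's law gives an output gap of -1.9 × 1.1 = -2.09%, i.e. 2.09% below potential.

-2.09%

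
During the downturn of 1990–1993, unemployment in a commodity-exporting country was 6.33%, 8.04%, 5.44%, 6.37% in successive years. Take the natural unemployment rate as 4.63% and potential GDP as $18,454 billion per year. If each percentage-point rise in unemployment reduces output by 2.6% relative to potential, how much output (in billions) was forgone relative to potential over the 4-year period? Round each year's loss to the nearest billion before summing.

$3,676 billion

Year 1990: gap = -2.6 × (6.33 - 4.63) = -4.42%, loss ≈ 18454 × 4.42/100 ≈ 816.
Year 1991: gap = -2.6 × (8.04 - 4.63) = -8.866%, loss ≈ 18454 × 8.866/100 ≈ 1636.
Year 1992: gap = -2.6 × (5.44 - 4.63) = -2.106%, loss ≈ 18454 × 2.106/100 ≈ 389.
Year 1993: gap = -2.6 × (6.37 - 4.63) = -4.524%, loss ≈ 18454 × 4.524/100 ≈ 835.
Total lost output = 816 + 1636 + 389 + 835 = 3676 billion.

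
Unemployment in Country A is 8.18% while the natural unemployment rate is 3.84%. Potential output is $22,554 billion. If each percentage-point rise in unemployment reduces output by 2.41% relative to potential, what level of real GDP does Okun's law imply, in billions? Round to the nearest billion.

$20,195 billion

Unemployment gap = 8.18 - 3.84 = 4.34 points, so the output gap is -2.41 × 4.34 = -10.4594%.
Actual GDP = 22554 × (1 - 10.4594/100) = 22554 × 0.895406 ≈ 20195 billion.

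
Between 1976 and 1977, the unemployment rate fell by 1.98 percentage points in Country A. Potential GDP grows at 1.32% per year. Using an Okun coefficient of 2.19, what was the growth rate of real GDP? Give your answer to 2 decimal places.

5.66%

Growth-rate Okun's law: g_Y = g_Y* - β × Δu.
g_Y = 1.32 - 2.19 × (-1.98) = 1.32 + 4.3362 = 5.6562%, i.e. 5.66% to 2 d.p.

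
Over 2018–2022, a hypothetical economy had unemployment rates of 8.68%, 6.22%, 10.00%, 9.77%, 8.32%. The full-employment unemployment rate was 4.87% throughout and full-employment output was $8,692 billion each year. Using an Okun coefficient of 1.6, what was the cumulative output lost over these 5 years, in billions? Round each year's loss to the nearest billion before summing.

Year 2018: gap = -1.6 × (8.68 - 4.87) = -6.096%, loss ≈ 8692 × 6.096/100 ≈ 530.
Year 2019: gap = -1.6 × (6.22 - 4.87) = -2.16%, loss ≈ 8692 × 2.16/100 ≈ 188.
Year 2020: gap = -1.6 × (10 - 4.87) = -8.208%, loss ≈ 8692 × 8.208/100 ≈ 713.
Year 2021: gap = -1.6 × (9.77 - 4.87) = -7.84%, loss ≈ 8692 × 7.84/100 ≈ 681.
Year 2022: gap = -1.6 × (8.32 - 4.87) = -5.52%, loss ≈ 8692 × 5.52/100 ≈ 480.
Total lost output = 530 + 188 + 713 + 681 + 480 = 2592 billion.

$2,592 billion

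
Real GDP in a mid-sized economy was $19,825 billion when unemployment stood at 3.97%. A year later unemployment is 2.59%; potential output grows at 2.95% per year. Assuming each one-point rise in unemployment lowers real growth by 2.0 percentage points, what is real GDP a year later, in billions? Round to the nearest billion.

$20,957 billion

Δu = 2.59 - 3.97 = -1.38 points.
Okun's law (growth form): g_Y = g_Y* - β × Δu = 2.95 - 2.0 × (-1.38) = 2.95 + 2.76 = 5.71%.
Real GDP in the next year = 19825 × (1 + 5.71/100) = 19825 × 1.0571 ≈ 20957 billion.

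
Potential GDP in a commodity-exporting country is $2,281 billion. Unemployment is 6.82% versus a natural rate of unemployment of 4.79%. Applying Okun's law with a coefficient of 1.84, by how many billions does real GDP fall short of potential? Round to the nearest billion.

Output gap = -1.84 × (6.82 - 4.79) = -1.84 × 2.03 = -3.7352%.
Actual GDP ≈ 2281 × 0.962648 ≈ 2196 billion, so the shortfall is 2281 - 2196 = 85 billion.

$85 billion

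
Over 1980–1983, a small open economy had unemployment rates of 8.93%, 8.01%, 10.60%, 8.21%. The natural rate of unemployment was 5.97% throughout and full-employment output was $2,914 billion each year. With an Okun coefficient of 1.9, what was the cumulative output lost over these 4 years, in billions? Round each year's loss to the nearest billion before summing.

$657 billion

Year 1980: gap = -1.9 × (8.93 - 5.97) = -5.624%, loss ≈ 2914 × 5.624/100 ≈ 164.
Year 1981: gap = -1.9 × (8.01 - 5.97) = -3.876%, loss ≈ 2914 × 3.876/100 ≈ 113.
Year 1982: gap = -1.9 × (10.6 - 5.97) = -8.797%, loss ≈ 2914 × 8.797/100 ≈ 256.
Year 1983: gap = -1.9 × (8.21 - 5.97) = -4.256%, loss ≈ 2914 × 4.256/100 ≈ 124.
Total lost output = 164 + 113 + 256 + 124 = 657 billion.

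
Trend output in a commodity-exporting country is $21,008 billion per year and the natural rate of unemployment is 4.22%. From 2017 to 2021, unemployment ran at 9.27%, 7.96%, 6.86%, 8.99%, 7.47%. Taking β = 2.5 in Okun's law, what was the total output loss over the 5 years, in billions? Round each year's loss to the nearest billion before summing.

$10,215 billion

Year 2017: gap = -2.5 × (9.27 - 4.22) = -12.625%, loss ≈ 21008 × 12.625/100 ≈ 2652.
Year 2018: gap = -2.5 × (7.96 - 4.22) = -9.35%, loss ≈ 21008 × 9.35/100 ≈ 1964.
Year 2019: gap = -2.5 × (6.86 - 4.22) = -6.6%, loss ≈ 21008 × 6.6/100 ≈ 1387.
Year 2020: gap = -2.5 × (8.99 - 4.22) = -11.925%, loss ≈ 21008 × 11.925/100 ≈ 2505.
Year 2021: gap = -2.5 × (7.47 - 4.22) = -8.125%, loss ≈ 21008 × 8.125/100 ≈ 1707.
Total lost output = 2652 + 1964 + 1387 + 2505 + 1707 = 10215 billion.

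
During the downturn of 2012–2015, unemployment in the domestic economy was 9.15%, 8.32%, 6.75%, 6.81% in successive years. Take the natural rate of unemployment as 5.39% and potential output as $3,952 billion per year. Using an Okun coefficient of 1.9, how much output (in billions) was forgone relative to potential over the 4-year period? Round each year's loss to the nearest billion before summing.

$711 billion

Year 2012: gap = -1.9 × (9.15 - 5.39) = -7.144%, loss ≈ 3952 × 7.144/100 ≈ 282.
Year 2013: gap = -1.9 × (8.32 - 5.39) = -5.567%, loss ≈ 3952 × 5.567/100 ≈ 220.
Year 2014: gap = -1.9 × (6.75 - 5.39) = -2.584%, loss ≈ 3952 × 2.584/100 ≈ 102.
Year 2015: gap = -1.9 × (6.81 - 5.39) = -2.698%, loss ≈ 3952 × 2.698/100 ≈ 107.
Total lost output = 282 + 220 + 102 + 107 = 711 billion.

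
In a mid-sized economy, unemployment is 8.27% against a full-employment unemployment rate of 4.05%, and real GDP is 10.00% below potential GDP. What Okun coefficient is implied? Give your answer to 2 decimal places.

Okun's law: output gap = -β × (u - u*).
-10.00 = -β × (8.27 - 4.05) = -β × 4.22, so β = 10/4.22 = 2.37.

β ≈ 2.37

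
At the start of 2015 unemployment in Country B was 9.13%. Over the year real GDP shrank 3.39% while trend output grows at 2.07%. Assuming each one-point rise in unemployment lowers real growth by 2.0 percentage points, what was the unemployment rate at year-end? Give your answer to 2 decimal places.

11.86%

Growth-rate Okun's law: g_Y = g_Y* - β × Δu, so Δu = (g_Y* - g_Y)/β.
Δu = (2.07 + 3.39)/2.0 = 5.46/2.0 = 2.73 percentage points.
Year-end unemployment = 9.13 + 2.73 = 11.86%.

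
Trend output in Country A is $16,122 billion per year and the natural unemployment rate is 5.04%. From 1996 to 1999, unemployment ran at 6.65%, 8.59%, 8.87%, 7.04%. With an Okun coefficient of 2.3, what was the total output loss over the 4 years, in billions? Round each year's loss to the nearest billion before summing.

$4,075 billion

Year 1996: gap = -2.3 × (6.65 - 5.04) = -3.703%, loss ≈ 16122 × 3.703/100 ≈ 597.
Year 1997: gap = -2.3 × (8.59 - 5.04) = -8.165%, loss ≈ 16122 × 8.165/100 ≈ 1316.
Year 1998: gap = -2.3 × (8.87 - 5.04) = -8.809%, loss ≈ 16122 × 8.809/100 ≈ 1420.
Year 1999: gap = -2.3 × (7.04 - 5.04) = -4.6%, loss ≈ 16122 × 4.6/100 ≈ 742.
Total lost output = 597 + 1316 + 1420 + 742 = 4075 billion.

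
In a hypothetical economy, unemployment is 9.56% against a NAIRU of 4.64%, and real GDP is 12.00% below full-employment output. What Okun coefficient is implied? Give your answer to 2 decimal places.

β ≈ 2.44

Okun's law: output gap = -β × (u - u*).
-12.00 = -β × (9.56 - 4.64) = -β × 4.92, so β = 12/4.92 = 2.44.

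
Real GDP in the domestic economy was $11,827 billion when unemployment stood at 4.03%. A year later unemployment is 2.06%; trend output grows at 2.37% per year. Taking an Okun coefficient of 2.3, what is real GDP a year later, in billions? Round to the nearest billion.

$12,643 billion

Δu = 2.06 - 4.03 = -1.97 points.
Okun's law (growth form): g_Y = g_Y* - β × Δu = 2.37 - 2.3 × (-1.97) = 2.37 + 4.531 = 6.901%.
Real GDP in the next year = 11827 × (1 + 6.901/100) = 11827 × 1.06901 ≈ 12643 billion.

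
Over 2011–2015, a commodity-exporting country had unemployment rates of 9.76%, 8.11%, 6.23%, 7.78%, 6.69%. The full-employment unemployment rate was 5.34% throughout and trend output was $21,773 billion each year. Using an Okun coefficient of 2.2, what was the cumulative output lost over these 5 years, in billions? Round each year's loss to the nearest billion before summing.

Year 2011: gap = -2.2 × (9.76 - 5.34) = -9.724%, loss ≈ 21773 × 9.724/100 ≈ 2117.
Year 2012: gap = -2.2 × (8.11 - 5.34) = -6.094%, loss ≈ 21773 × 6.094/100 ≈ 1327.
Year 2013: gap = -2.2 × (6.23 - 5.34) = -1.958%, loss ≈ 21773 × 1.958/100 ≈ 426.
Year 2014: gap = -2.2 × (7.78 - 5.34) = -5.368%, loss ≈ 21773 × 5.368/100 ≈ 1169.
Year 2015: gap = -2.2 × (6.69 - 5.34) = -2.97%, loss ≈ 21773 × 2.97/100 ≈ 647.
Total lost output = 2117 + 1327 + 426 + 1169 + 647 = 5686 billion.

$5,686 billion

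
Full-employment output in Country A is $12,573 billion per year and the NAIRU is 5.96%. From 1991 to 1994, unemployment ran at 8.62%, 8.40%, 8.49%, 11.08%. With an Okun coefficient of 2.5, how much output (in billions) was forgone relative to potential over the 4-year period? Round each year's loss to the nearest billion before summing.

Year 1991: gap = -2.5 × (8.62 - 5.96) = -6.65%, loss ≈ 12573 × 6.65/100 ≈ 836.
Year 1992: gap = -2.5 × (8.4 - 5.96) = -6.1%, loss ≈ 12573 × 6.1/100 ≈ 767.
Year 1993: gap = -2.5 × (8.49 - 5.96) = -6.325%, loss ≈ 12573 × 6.325/100 ≈ 795.
Year 1994: gap = -2.5 × (11.08 - 5.96) = -12.8%, loss ≈ 12573 × 12.8/100 ≈ 1609.
Total lost output = 836 + 767 + 795 + 1609 = 4007 billion.

$4,007 billion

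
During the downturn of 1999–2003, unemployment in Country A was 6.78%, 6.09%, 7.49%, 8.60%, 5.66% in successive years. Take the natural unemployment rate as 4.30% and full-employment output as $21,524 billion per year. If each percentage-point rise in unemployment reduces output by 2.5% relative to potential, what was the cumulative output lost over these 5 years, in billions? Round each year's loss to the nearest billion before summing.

Year 1999: gap = -2.5 × (6.78 - 4.3) = -6.2%, loss ≈ 21524 × 6.2/100 ≈ 1334.
Year 2000: gap = -2.5 × (6.09 - 4.3) = -4.475%, loss ≈ 21524 × 4.475/100 ≈ 963.
Year 2001: gap = -2.5 × (7.49 - 4.3) = -7.975%, loss ≈ 21524 × 7.975/100 ≈ 1717.
Year 2002: gap = -2.5 × (8.6 - 4.3) = -10.75%, loss ≈ 21524 × 10.75/100 ≈ 2314.
Year 2003: gap = -2.5 × (5.66 - 4.3) = -3.4%, loss ≈ 21524 × 3.4/100 ≈ 732.
Total lost output = 1334 + 963 + 1717 + 2314 + 732 = 7060 billion.

$7,060 billion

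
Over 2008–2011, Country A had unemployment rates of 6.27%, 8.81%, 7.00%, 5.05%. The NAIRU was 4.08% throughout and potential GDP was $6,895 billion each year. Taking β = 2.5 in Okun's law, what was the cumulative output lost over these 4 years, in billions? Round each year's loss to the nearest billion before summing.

Year 2008: gap = -2.5 × (6.27 - 4.08) = -5.475%, loss ≈ 6895 × 5.475/100 ≈ 378.
Year 2009: gap = -2.5 × (8.81 - 4.08) = -11.825%, loss ≈ 6895 × 11.825/100 ≈ 815.
Year 2010: gap = -2.5 × (7 - 4.08) = -7.3%, loss ≈ 6895 × 7.3/100 ≈ 503.
Year 2011: gap = -2.5 × (5.05 - 4.08) = -2.425%, loss ≈ 6895 × 2.425/100 ≈ 167.
Total lost output = 378 + 815 + 503 + 167 = 1863 billion.

$1,863 billion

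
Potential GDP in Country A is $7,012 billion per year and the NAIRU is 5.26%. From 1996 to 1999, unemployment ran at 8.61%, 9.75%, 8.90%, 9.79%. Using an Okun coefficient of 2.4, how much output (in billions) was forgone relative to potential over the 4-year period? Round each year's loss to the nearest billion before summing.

Year 1996: gap = -2.4 × (8.61 - 5.26) = -8.04%, loss ≈ 7012 × 8.04/100 ≈ 564.
Year 1997: gap = -2.4 × (9.75 - 5.26) = -10.776%, loss ≈ 7012 × 10.776/100 ≈ 756.
Year 1998: gap = -2.4 × (8.9 - 5.26) = -8.736%, loss ≈ 7012 × 8.736/100 ≈ 613.
Year 1999: gap = -2.4 × (9.79 - 5.26) = -10.872%, loss ≈ 7012 × 10.872/100 ≈ 762.
Total lost output = 564 + 756 + 613 + 762 = 2695 billion.

$2,695 billion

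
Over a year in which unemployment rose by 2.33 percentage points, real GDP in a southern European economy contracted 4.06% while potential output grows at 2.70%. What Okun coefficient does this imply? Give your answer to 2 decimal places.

Growth form: g_Y = g_Y* - β × Δu, so β = (g_Y* - g_Y)/Δu.
β = (2.7 + 4.06)/2.33 = 6.76/2.33 = 2.90.

β ≈ 2.90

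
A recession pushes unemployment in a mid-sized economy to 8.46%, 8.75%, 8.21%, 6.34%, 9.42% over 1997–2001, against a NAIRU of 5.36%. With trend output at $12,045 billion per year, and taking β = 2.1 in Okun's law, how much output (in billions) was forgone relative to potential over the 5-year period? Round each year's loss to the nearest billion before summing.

Year 1997: gap = -2.1 × (8.46 - 5.36) = -6.51%, loss ≈ 12045 × 6.51/100 ≈ 784.
Year 1998: gap = -2.1 × (8.75 - 5.36) = -7.119%, loss ≈ 12045 × 7.119/100 ≈ 857.
Year 1999: gap = -2.1 × (8.21 - 5.36) = -5.985%, loss ≈ 12045 × 5.985/100 ≈ 721.
Year 2000: gap = -2.1 × (6.34 - 5.36) = -2.058%, loss ≈ 12045 × 2.058/100 ≈ 248.
Year 2001: gap = -2.1 × (9.42 - 5.36) = -8.526%, loss ≈ 12045 × 8.526/100 ≈ 1027.
Total lost output = 784 + 857 + 721 + 248 + 1027 = 3637 billion.

$3,637 billion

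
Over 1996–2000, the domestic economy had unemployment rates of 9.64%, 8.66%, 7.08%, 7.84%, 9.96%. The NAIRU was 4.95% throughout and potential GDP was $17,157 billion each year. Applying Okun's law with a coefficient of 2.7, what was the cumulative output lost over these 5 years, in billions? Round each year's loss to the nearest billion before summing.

Year 1996: gap = -2.7 × (9.64 - 4.95) = -12.663%, loss ≈ 17157 × 12.663/100 ≈ 2173.
Year 1997: gap = -2.7 × (8.66 - 4.95) = -10.017%, loss ≈ 17157 × 10.017/100 ≈ 1719.
Year 1998: gap = -2.7 × (7.08 - 4.95) = -5.751%, loss ≈ 17157 × 5.751/100 ≈ 987.
Year 1999: gap = -2.7 × (7.84 - 4.95) = -7.803%, loss ≈ 17157 × 7.803/100 ≈ 1339.
Year 2000: gap = -2.7 × (9.96 - 4.95) = -13.527%, loss ≈ 17157 × 13.527/100 ≈ 2321.
Total lost output = 2173 + 1719 + 987 + 1339 + 2321 = 8539 billion.

$8,539 billion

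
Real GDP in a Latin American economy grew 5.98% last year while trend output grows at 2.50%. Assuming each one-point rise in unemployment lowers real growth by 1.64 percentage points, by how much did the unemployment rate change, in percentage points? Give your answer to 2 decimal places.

-2.12 percentage points

Growth-rate Okun's law: g_Y = g_Y* - β × Δu, so Δu = (g_Y* - g_Y)/β.
Δu = (2.5 - 5.98)/1.64 = -3.48/1.64 = -2.12 percentage points.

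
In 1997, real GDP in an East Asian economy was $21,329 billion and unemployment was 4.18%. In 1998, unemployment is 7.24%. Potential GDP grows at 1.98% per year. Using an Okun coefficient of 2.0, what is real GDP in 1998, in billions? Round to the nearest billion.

Δu = 7.24 - 4.18 = 3.06 points.
Okun's law (growth form): g_Y = g_Y* - β × Δu = 1.98 - 2.0 × (3.06) = 1.98 - 6.12 = -4.14%.
Real GDP in the next year = 21329 × (1 - 4.14/100) = 21329 × 0.9586 ≈ 20446 billion.

$20,446 billion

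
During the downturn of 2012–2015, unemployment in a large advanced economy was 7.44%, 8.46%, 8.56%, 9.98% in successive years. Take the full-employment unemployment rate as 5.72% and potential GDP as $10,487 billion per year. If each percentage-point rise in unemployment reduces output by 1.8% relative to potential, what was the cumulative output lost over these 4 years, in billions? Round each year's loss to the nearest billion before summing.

Year 2012: gap = -1.8 × (7.44 - 5.72) = -3.096%, loss ≈ 10487 × 3.096/100 ≈ 325.
Year 2013: gap = -1.8 × (8.46 - 5.72) = -4.932%, loss ≈ 10487 × 4.932/100 ≈ 517.
Year 2014: gap = -1.8 × (8.56 - 5.72) = -5.112%, loss ≈ 10487 × 5.112/100 ≈ 536.
Year 2015: gap = -1.8 × (9.98 - 5.72) = -7.668%, loss ≈ 10487 × 7.668/100 ≈ 804.
Total lost output = 325 + 517 + 536 + 804 = 2182 billion.

$2,182 billion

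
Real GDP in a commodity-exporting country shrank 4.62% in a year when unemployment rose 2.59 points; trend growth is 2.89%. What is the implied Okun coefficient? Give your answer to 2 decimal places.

Growth form: g_Y = g_Y* - β × Δu, so β = (g_Y* - g_Y)/Δu.
β = (2.89 + 4.62)/2.59 = 7.51/2.59 = 2.90.

β ≈ 2.90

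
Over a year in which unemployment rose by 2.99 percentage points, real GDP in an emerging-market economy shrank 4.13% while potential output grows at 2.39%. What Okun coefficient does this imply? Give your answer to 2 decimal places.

β ≈ 2.18

Growth form: g_Y = g_Y* - β × Δu, so β = (g_Y* - g_Y)/Δu.
β = (2.39 + 4.13)/2.99 = 6.52/2.99 = 2.18.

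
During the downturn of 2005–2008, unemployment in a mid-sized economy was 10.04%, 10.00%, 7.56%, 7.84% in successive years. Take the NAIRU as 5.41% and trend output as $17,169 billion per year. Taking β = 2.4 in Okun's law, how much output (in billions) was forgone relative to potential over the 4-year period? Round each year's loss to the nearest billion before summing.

Year 2005: gap = -2.4 × (10.04 - 5.41) = -11.112%, loss ≈ 17169 × 11.112/100 ≈ 1908.
Year 2006: gap = -2.4 × (10 - 5.41) = -11.016%, loss ≈ 17169 × 11.016/100 ≈ 1891.
Year 2007: gap = -2.4 × (7.56 - 5.41) = -5.16%, loss ≈ 17169 × 5.16/100 ≈ 886.
Year 2008: gap = -2.4 × (7.84 - 5.41) = -5.832%, loss ≈ 17169 × 5.832/100 ≈ 1001.
Total lost output = 1908 + 1891 + 886 + 1001 = 5686 billion.

$5,686 billion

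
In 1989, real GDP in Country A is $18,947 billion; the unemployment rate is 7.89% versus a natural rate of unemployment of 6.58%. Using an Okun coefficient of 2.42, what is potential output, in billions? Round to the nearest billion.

$19,567 billion

Unemployment gap = 7.89 - 6.58 = 1.31 points, so output gap = -2.42 × 1.31 = -3.1702%.
Since Y = Y* × (1 + gap/100), Y* = 18947/0.968298 ≈ 19567 billion.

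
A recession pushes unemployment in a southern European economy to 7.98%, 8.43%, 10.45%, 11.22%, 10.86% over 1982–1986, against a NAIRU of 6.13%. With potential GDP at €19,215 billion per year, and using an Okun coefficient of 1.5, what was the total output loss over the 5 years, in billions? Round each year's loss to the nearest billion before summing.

Year 1982: gap = -1.5 × (7.98 - 6.13) = -2.775%, loss ≈ 19215 × 2.775/100 ≈ 533.
Year 1983: gap = -1.5 × (8.43 - 6.13) = -3.45%, loss ≈ 19215 × 3.45/100 ≈ 663.
Year 1984: gap = -1.5 × (10.45 - 6.13) = -6.48%, loss ≈ 19215 × 6.48/100 ≈ 1245.
Year 1985: gap = -1.5 × (11.22 - 6.13) = -7.635%, loss ≈ 19215 × 7.635/100 ≈ 1467.
Year 1986: gap = -1.5 × (10.86 - 6.13) = -7.095%, loss ≈ 19215 × 7.095/100 ≈ 1363.
Total lost output = 533 + 663 + 1245 + 1467 + 1363 = 5271 billion.

€5,271 billion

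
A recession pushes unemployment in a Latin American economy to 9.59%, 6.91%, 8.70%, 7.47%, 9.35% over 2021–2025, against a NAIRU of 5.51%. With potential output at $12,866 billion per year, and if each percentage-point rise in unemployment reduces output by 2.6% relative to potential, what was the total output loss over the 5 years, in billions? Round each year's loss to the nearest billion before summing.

$4,841 billion

Year 2021: gap = -2.6 × (9.59 - 5.51) = -10.608%, loss ≈ 12866 × 10.608/100 ≈ 1365.
Year 2022: gap = -2.6 × (6.91 - 5.51) = -3.64%, loss ≈ 12866 × 3.64/100 ≈ 468.
Year 2023: gap = -2.6 × (8.7 - 5.51) = -8.294%, loss ≈ 12866 × 8.294/100 ≈ 1067.
Year 2024: gap = -2.6 × (7.47 - 5.51) = -5.096%, loss ≈ 12866 × 5.096/100 ≈ 656.
Year 2025: gap = -2.6 × (9.35 - 5.51) = -9.984%, loss ≈ 12866 × 9.984/100 ≈ 1285.
Total lost output = 1365 + 468 + 1067 + 656 + 1285 = 4841 billion.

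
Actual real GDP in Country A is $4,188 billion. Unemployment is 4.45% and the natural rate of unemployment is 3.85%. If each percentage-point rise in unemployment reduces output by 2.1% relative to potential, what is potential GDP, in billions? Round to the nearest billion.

Unemployment gap = 4.45 - 3.85 = 0.6 points, so output gap = -2.1 × 0.6 = -1.26%.
Since Y = Y* × (1 + gap/100), Y* = 4188/0.9874 ≈ 4241 billion.

$4,241 billion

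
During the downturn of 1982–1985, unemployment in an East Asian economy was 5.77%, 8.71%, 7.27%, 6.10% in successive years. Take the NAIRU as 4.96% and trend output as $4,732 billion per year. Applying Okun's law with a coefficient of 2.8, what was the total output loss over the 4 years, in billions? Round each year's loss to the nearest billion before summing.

$1,061 billion

Year 1982: gap = -2.8 × (5.77 - 4.96) = -2.268%, loss ≈ 4732 × 2.268/100 ≈ 107.
Year 1983: gap = -2.8 × (8.71 - 4.96) = -10.5%, loss ≈ 4732 × 10.5/100 ≈ 497.
Year 1984: gap = -2.8 × (7.27 - 4.96) = -6.468%, loss ≈ 4732 × 6.468/100 ≈ 306.
Year 1985: gap = -2.8 × (6.1 - 4.96) = -3.192%, loss ≈ 4732 × 3.192/100 ≈ 151.
Total lost output = 107 + 497 + 306 + 151 = 1061 billion.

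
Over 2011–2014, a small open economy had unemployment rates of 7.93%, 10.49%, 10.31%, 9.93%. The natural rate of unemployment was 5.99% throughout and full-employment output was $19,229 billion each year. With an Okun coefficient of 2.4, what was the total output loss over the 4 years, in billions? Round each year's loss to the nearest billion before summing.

$6,784 billion

Year 2011: gap = -2.4 × (7.93 - 5.99) = -4.656%, loss ≈ 19229 × 4.656/100 ≈ 895.
Year 2012: gap = -2.4 × (10.49 - 5.99) = -10.8%, loss ≈ 19229 × 10.8/100 ≈ 2077.
Year 2013: gap = -2.4 × (10.31 - 5.99) = -10.368%, loss ≈ 19229 × 10.368/100 ≈ 1994.
Year 2014: gap = -2.4 × (9.93 - 5.99) = -9.456%, loss ≈ 19229 × 9.456/100 ≈ 1818.
Total lost output = 895 + 2077 + 1994 + 1818 = 6784 billion.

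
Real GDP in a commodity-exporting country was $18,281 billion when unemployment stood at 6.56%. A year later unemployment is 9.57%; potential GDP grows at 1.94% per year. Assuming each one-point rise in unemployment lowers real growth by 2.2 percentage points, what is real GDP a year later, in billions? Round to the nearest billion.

Δu = 9.57 - 6.56 = 3.01 points.
Okun's law (growth form): g_Y = g_Y* - β × Δu = 1.94 - 2.2 × (3.01) = 1.94 - 6.622 = -4.682%.
Real GDP in the next year = 18281 × (1 - 4.682/100) = 18281 × 0.95318 ≈ 17425 billion.

$17,425 billion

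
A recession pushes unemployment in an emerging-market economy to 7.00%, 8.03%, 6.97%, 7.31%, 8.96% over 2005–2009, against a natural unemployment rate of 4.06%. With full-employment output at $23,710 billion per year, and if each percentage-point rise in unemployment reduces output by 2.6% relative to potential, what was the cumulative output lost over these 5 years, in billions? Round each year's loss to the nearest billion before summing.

$11,077 billion

Year 2005: gap = -2.6 × (7 - 4.06) = -7.644%, loss ≈ 23710 × 7.644/100 ≈ 1812.
Year 2006: gap = -2.6 × (8.03 - 4.06) = -10.322%, loss ≈ 23710 × 10.322/100 ≈ 2447.
Year 2007: gap = -2.6 × (6.97 - 4.06) = -7.566%, loss ≈ 23710 × 7.566/100 ≈ 1794.
Year 2008: gap = -2.6 × (7.31 - 4.06) = -8.45%, loss ≈ 23710 × 8.45/100 ≈ 2003.
Year 2009: gap = -2.6 × (8.96 - 4.06) = -12.74%, loss ≈ 23710 × 12.74/100 ≈ 3021.
Total lost output = 1812 + 2447 + 1794 + 2003 + 3021 = 11077 billion.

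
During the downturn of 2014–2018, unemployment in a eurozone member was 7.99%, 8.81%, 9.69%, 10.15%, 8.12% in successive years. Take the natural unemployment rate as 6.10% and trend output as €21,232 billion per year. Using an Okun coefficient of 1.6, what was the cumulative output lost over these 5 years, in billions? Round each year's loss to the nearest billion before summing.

Year 2014: gap = -1.6 × (7.99 - 6.1) = -3.024%, loss ≈ 21232 × 3.024/100 ≈ 642.
Year 2015: gap = -1.6 × (8.81 - 6.1) = -4.336%, loss ≈ 21232 × 4.336/100 ≈ 921.
Year 2016: gap = -1.6 × (9.69 - 6.1) = -5.744%, loss ≈ 21232 × 5.744/100 ≈ 1220.
Year 2017: gap = -1.6 × (10.15 - 6.1) = -6.48%, loss ≈ 21232 × 6.48/100 ≈ 1376.
Year 2018: gap = -1.6 × (8.12 - 6.1) = -3.232%, loss ≈ 21232 × 3.232/100 ≈ 686.
Total lost output = 642 + 921 + 1220 + 1376 + 686 = 4845 billion.

€4,845 billion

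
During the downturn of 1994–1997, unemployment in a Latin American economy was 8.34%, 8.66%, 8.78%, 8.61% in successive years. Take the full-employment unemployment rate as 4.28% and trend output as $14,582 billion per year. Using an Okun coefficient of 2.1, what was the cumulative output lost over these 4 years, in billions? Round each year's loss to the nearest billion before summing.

Year 1994: gap = -2.1 × (8.34 - 4.28) = -8.526%, loss ≈ 14582 × 8.526/100 ≈ 1243.
Year 1995: gap = -2.1 × (8.66 - 4.28) = -9.198%, loss ≈ 14582 × 9.198/100 ≈ 1341.
Year 1996: gap = -2.1 × (8.78 - 4.28) = -9.45%, loss ≈ 14582 × 9.45/100 ≈ 1378.
Year 1997: gap = -2.1 × (8.61 - 4.28) = -9.093%, loss ≈ 14582 × 9.093/100 ≈ 1326.
Total lost output = 1243 + 1341 + 1378 + 1326 = 5288 billion.

$5,288 billion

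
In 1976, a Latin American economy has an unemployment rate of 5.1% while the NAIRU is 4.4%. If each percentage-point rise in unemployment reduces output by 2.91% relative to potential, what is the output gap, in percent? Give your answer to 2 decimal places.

The unemployment gap is 5.1 - 4.4 = 0.7 percentage points.
Okun's law gives an output gap of -2.91 × 0.7 = -2.037%, i.e. 2.04% below potential.

-2.04%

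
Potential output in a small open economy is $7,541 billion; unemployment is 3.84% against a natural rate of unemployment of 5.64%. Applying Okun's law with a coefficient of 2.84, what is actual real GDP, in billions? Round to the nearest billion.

Unemployment gap = 3.84 - 5.64 = -1.8 points, so the output gap is -2.84 × (-1.8) = 5.112%.
Actual GDP = 7541 × (1 + 5.112/100) = 7541 × 1.05112 ≈ 7926 billion.

$7,926 billion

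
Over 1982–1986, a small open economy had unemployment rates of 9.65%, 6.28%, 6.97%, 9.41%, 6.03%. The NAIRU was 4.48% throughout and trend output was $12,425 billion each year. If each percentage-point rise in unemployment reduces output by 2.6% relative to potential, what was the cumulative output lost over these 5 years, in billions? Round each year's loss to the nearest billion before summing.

Year 1982: gap = -2.6 × (9.65 - 4.48) = -13.442%, loss ≈ 12425 × 13.442/100 ≈ 1670.
Year 1983: gap = -2.6 × (6.28 - 4.48) = -4.68%, loss ≈ 12425 × 4.68/100 ≈ 581.
Year 1984: gap = -2.6 × (6.97 - 4.48) = -6.474%, loss ≈ 12425 × 6.474/100 ≈ 804.
Year 1985: gap = -2.6 × (9.41 - 4.48) = -12.818%, loss ≈ 12425 × 12.818/100 ≈ 1593.
Year 1986: gap = -2.6 × (6.03 - 4.48) = -4.03%, loss ≈ 12425 × 4.03/100 ≈ 501.
Total lost output = 1670 + 581 + 804 + 1593 + 501 = 5149 billion.

$5,149 billion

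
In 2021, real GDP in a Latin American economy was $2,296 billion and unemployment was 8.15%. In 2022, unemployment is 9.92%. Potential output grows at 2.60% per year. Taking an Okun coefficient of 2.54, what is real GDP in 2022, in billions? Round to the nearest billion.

Δu = 9.92 - 8.15 = 1.77 points.
Okun's law (growth form): g_Y = g_Y* - β × Δu = 2.60 - 2.54 × (1.77) = 2.6 - 4.4958 = -1.8958%.
Real GDP in the next year = 2296 × (1 - 1.8958/100) = 2296 × 0.981042 ≈ 2252 billion.

$2,252 billion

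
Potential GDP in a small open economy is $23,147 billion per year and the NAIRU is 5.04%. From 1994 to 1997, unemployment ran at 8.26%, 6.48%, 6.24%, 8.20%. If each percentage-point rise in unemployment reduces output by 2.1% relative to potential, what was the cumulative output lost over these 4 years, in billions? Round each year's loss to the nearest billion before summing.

$4,384 billion

Year 1994: gap = -2.1 × (8.26 - 5.04) = -6.762%, loss ≈ 23147 × 6.762/100 ≈ 1565.
Year 1995: gap = -2.1 × (6.48 - 5.04) = -3.024%, loss ≈ 23147 × 3.024/100 ≈ 700.
Year 1996: gap = -2.1 × (6.24 - 5.04) = -2.52%, loss ≈ 23147 × 2.52/100 ≈ 583.
Year 1997: gap = -2.1 × (8.2 - 5.04) = -6.636%, loss ≈ 23147 × 6.636/100 ≈ 1536.
Total lost output = 1565 + 700 + 583 + 1536 = 4384 billion.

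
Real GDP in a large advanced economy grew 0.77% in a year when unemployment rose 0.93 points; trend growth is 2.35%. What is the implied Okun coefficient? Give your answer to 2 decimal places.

Growth form: g_Y = g_Y* - β × Δu, so β = (g_Y* - g_Y)/Δu.
β = (2.35 - 0.77)/0.93 = 1.58/0.93 = 1.70.

β ≈ 1.70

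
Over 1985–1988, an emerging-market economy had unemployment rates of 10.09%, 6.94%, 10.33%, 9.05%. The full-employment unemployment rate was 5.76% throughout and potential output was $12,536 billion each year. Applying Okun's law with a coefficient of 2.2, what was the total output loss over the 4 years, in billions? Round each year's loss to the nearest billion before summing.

$3,686 billion

Year 1985: gap = -2.2 × (10.09 - 5.76) = -9.526%, loss ≈ 12536 × 9.526/100 ≈ 1194.
Year 1986: gap = -2.2 × (6.94 - 5.76) = -2.596%, loss ≈ 12536 × 2.596/100 ≈ 325.
Year 1987: gap = -2.2 × (10.33 - 5.76) = -10.054%, loss ≈ 12536 × 10.054/100 ≈ 1260.
Year 1988: gap = -2.2 × (9.05 - 5.76) = -7.238%, loss ≈ 12536 × 7.238/100 ≈ 907.
Total lost output = 1194 + 325 + 1260 + 907 = 3686 billion.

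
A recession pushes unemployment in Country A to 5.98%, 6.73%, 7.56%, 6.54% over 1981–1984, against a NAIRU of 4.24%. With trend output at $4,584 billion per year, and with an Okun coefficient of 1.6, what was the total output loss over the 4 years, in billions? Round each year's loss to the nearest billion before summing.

$724 billion

Year 1981: gap = -1.6 × (5.98 - 4.24) = -2.784%, loss ≈ 4584 × 2.784/100 ≈ 128.
Year 1982: gap = -1.6 × (6.73 - 4.24) = -3.984%, loss ≈ 4584 × 3.984/100 ≈ 183.
Year 1983: gap = -1.6 × (7.56 - 4.24) = -5.312%, loss ≈ 4584 × 5.312/100 ≈ 244.
Year 1984: gap = -1.6 × (6.54 - 4.24) = -3.68%, loss ≈ 4584 × 3.68/100 ≈ 169.
Total lost output = 128 + 183 + 244 + 169 = 724 billion.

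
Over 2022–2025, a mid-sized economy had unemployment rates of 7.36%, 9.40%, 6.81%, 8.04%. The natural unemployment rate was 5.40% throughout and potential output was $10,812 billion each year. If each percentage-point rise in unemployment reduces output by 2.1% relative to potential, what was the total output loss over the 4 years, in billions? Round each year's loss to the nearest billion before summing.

Year 2022: gap = -2.1 × (7.36 - 5.4) = -4.116%, loss ≈ 10812 × 4.116/100 ≈ 445.
Year 2023: gap = -2.1 × (9.4 - 5.4) = -8.4%, loss ≈ 10812 × 8.4/100 ≈ 908.
Year 2024: gap = -2.1 × (6.81 - 5.4) = -2.961%, loss ≈ 10812 × 2.961/100 ≈ 320.
Year 2025: gap = -2.1 × (8.04 - 5.4) = -5.544%, loss ≈ 10812 × 5.544/100 ≈ 599.
Total lost output = 445 + 908 + 320 + 599 = 2272 billion.

$2,272 billion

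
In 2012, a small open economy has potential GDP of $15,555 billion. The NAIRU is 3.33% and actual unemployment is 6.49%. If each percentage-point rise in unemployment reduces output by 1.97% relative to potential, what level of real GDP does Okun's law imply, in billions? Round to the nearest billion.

$14,587 billion

Unemployment gap = 6.49 - 3.33 = 3.16 points, so the output gap is -1.97 × 3.16 = -6.2252%.
Actual GDP = 15555 × (1 - 6.2252/100) = 15555 × 0.937748 ≈ 14587 billion.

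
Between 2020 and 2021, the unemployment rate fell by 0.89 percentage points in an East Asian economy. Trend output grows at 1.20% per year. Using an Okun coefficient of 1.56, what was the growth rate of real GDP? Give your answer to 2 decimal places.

Growth-rate Okun's law: g_Y = g_Y* - β × Δu.
g_Y = 1.20 - 1.56 × (-0.89) = 1.2 + 1.3884 = 2.5884%, i.e. 2.59% to 2 d.p.

2.59%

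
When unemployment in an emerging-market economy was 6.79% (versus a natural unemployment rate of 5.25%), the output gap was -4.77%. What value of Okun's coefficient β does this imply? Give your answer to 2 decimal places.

β ≈ 3.10

Okun's law: output gap = -β × (u - u*).
-4.77 = -β × (6.79 - 5.25) = -β × 1.54, so β = 4.77/1.54 = 3.10.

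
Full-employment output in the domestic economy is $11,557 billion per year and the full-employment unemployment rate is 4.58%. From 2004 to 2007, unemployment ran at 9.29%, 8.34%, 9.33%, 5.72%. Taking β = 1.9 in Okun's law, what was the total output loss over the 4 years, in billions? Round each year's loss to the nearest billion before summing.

$3,153 billion

Year 2004: gap = -1.9 × (9.29 - 4.58) = -8.949%, loss ≈ 11557 × 8.949/100 ≈ 1034.
Year 2005: gap = -1.9 × (8.34 - 4.58) = -7.144%, loss ≈ 11557 × 7.144/100 ≈ 826.
Year 2006: gap = -1.9 × (9.33 - 4.58) = -9.025%, loss ≈ 11557 × 9.025/100 ≈ 1043.
Year 2007: gap = -1.9 × (5.72 - 4.58) = -2.166%, loss ≈ 11557 × 2.166/100 ≈ 250.
Total lost output = 1034 + 826 + 1043 + 250 = 3153 billion.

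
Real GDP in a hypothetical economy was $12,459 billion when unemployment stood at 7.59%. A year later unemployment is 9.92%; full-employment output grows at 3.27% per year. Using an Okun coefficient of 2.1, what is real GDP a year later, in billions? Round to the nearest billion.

$12,257 billion

Δu = 9.92 - 7.59 = 2.33 points.
Okun's law (growth form): g_Y = g_Y* - β × Δu = 3.27 - 2.1 × (2.33) = 3.27 - 4.893 = -1.623%.
Real GDP in the next year = 12459 × (1 - 1.623/100) = 12459 × 0.98377 ≈ 12257 billion.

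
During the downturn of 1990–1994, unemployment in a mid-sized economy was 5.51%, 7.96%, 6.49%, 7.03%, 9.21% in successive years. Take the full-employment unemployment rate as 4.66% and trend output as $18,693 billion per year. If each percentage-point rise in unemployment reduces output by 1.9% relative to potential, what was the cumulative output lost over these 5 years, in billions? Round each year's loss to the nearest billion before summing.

Year 1990: gap = -1.9 × (5.51 - 4.66) = -1.615%, loss ≈ 18693 × 1.615/100 ≈ 302.
Year 1991: gap = -1.9 × (7.96 - 4.66) = -6.27%, loss ≈ 18693 × 6.27/100 ≈ 1172.
Year 1992: gap = -1.9 × (6.49 - 4.66) = -3.477%, loss ≈ 18693 × 3.477/100 ≈ 650.
Year 1993: gap = -1.9 × (7.03 - 4.66) = -4.503%, loss ≈ 18693 × 4.503/100 ≈ 842.
Year 1994: gap = -1.9 × (9.21 - 4.66) = -8.645%, loss ≈ 18693 × 8.645/100 ≈ 1616.
Total lost output = 302 + 1172 + 650 + 842 + 1616 = 4582 billion.

$4,582 billion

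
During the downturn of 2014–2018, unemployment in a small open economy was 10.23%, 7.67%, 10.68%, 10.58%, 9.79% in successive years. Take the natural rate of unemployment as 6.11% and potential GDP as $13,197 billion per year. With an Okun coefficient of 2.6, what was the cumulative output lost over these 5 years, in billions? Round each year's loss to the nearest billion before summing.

$6,314 billion

Year 2014: gap = -2.6 × (10.23 - 6.11) = -10.712%, loss ≈ 13197 × 10.712/100 ≈ 1414.
Year 2015: gap = -2.6 × (7.67 - 6.11) = -4.056%, loss ≈ 13197 × 4.056/100 ≈ 535.
Year 2016: gap = -2.6 × (10.68 - 6.11) = -11.882%, loss ≈ 13197 × 11.882/100 ≈ 1568.
Year 2017: gap = -2.6 × (10.58 - 6.11) = -11.622%, loss ≈ 13197 × 11.622/100 ≈ 1534.
Year 2018: gap = -2.6 × (9.79 - 6.11) = -9.568%, loss ≈ 13197 × 9.568/100 ≈ 1263.
Total lost output = 1414 + 535 + 1568 + 1534 + 1263 = 6314 billion.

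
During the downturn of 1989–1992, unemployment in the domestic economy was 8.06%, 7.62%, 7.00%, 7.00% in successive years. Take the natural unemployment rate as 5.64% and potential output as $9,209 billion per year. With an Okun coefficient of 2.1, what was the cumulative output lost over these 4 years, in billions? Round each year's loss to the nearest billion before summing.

$1,377 billion

Year 1989: gap = -2.1 × (8.06 - 5.64) = -5.082%, loss ≈ 9209 × 5.082/100 ≈ 468.
Year 1990: gap = -2.1 × (7.62 - 5.64) = -4.158%, loss ≈ 9209 × 4.158/100 ≈ 383.
Year 1991: gap = -2.1 × (7 - 5.64) = -2.856%, loss ≈ 9209 × 2.856/100 ≈ 263.
Year 1992: gap = -2.1 × (7 - 5.64) = -2.856%, loss ≈ 9209 × 2.856/100 ≈ 263.
Total lost output = 468 + 383 + 263 + 263 = 1377 billion.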